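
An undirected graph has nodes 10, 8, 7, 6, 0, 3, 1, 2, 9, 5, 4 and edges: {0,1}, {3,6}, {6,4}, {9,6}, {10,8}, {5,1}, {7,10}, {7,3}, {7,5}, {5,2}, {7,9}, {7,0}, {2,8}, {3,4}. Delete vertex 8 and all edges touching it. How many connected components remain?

1

With 8 gone, the remaining components are: {0, 1, 2, 3, 4, 5, 6, 7, 9, 10}.
That is 1 component.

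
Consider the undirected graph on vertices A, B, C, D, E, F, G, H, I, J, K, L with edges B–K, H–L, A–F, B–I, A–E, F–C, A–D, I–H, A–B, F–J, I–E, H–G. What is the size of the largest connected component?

12

Starting from A we can reach A, B, C, D, E, F, G, H, I, J, K, L. That is one component of size 12.
The largest has 12 vertices.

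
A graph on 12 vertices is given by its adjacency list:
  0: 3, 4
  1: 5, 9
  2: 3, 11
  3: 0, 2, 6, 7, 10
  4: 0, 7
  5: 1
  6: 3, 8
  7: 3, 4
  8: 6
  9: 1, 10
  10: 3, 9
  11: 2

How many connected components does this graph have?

1

Starting from 0 we can reach 0, 1, 2, 3, 4, 5, 6, 7, 8, 9, 10, 11. That is one component of size 12.
Total: 1 component.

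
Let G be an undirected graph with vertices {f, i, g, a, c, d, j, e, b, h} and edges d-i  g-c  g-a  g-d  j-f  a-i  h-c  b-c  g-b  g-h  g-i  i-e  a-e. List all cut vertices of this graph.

g

Removing g increases the component count from 2 to 3, so g is a cut vertex.
By contrast removing d leaves 2 components; it is not a cut vertex. No other vertex is a cut vertex either.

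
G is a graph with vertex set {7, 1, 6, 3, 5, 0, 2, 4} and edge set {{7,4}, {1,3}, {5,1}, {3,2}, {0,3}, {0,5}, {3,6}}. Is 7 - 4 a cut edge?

Yes

Removing 7 - 4 leaves no path between 7 and 4: the component count goes from 2 to 3. So it is a bridge.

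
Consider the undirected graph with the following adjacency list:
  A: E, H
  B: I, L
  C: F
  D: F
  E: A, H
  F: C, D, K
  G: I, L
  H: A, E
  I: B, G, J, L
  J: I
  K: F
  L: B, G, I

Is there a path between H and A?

From H we can reach A, E, H, which includes A.

Yes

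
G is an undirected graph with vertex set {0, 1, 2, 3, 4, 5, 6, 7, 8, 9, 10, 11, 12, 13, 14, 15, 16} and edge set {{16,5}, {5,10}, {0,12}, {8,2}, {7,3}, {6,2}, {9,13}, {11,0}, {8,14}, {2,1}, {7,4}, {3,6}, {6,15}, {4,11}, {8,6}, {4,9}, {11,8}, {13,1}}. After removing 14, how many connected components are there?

2

With 14 gone, the remaining components are: {5, 10, 16}; {0, 1, 2, 3, 4, 6, 7, 8, 9, 11, 12, 13, 15}.
That is 2 components.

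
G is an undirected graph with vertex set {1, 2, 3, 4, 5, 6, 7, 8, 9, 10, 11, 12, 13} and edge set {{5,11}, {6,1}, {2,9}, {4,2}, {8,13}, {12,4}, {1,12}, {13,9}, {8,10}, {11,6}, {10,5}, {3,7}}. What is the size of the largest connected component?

Starting from 3 we can reach 3, 7. That is one component of size 2.
Starting from 1 we can reach 1, 2, 4, 5, 6, 8, 9, 10, 11, 12, 13. That is one component of size 11.
The largest has 11 vertices.

11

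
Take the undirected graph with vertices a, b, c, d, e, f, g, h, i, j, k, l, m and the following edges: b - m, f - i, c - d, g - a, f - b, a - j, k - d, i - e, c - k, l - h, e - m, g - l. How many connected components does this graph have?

3

Starting from c we can reach c, d, k. That is one component of size 3.
Starting from b we can reach b, e, f, i, m. That is one component of size 5.
Starting from a we can reach a, g, h, j, l. That is one component of size 5.
Total: 3 components.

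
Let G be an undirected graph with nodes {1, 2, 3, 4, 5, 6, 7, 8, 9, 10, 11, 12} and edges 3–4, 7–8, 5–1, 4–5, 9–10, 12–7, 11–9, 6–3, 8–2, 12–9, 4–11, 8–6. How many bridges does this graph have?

4

The edges on the cycle 12-7-8-6-3-4-11-9-12 are not bridges since each lies on that cycle.
But removing 5–4 disconnects 5 from 4; removing 5–1 disconnects 5 from 1; removing 2–8 disconnects 2 from 8; removing 10–9 disconnects 10 from 9 — these are bridges.
That makes 4 bridges.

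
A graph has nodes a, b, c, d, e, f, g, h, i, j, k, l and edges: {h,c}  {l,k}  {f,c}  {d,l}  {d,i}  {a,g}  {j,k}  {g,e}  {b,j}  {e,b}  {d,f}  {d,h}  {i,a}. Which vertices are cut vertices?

d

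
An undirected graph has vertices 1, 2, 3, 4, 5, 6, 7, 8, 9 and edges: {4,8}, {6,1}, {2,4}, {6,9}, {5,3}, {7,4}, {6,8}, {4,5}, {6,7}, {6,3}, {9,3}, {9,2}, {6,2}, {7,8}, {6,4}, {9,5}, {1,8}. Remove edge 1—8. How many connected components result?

1

1 and 8 are still connected via 1-6-8, so the component count stays at 1.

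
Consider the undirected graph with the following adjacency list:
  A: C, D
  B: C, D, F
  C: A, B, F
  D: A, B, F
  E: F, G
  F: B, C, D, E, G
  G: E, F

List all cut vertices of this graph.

Removing F increases the component count from 1 to 2, so F is a cut vertex.
By contrast removing D leaves 1 component; it is not a cut vertex. No other vertex is a cut vertex either.

F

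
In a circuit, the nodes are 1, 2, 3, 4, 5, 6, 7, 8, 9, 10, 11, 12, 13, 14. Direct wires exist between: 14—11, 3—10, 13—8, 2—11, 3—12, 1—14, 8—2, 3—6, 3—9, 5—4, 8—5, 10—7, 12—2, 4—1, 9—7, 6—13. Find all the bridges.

none

The edges on the cycle 3-9-7-10-3 are not bridges since each lies on that cycle.
Every edge lies on some cycle, so there are no bridges.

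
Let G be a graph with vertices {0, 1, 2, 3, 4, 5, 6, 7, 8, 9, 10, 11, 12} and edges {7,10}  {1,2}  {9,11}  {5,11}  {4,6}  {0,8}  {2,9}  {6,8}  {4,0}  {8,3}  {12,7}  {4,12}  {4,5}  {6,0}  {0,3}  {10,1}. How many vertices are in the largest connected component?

Starting from 0 we can reach 0, 1, 2, 3, 4, 5, 6, 7, 8, 9, 10, 11, 12. That is one component of size 13.
The largest has 13 vertices.

13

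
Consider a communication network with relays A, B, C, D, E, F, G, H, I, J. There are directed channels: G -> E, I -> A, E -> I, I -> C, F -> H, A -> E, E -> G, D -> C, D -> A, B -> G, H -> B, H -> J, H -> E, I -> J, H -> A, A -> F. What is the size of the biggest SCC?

7

{A, B, E, F, G, H, I} are all mutually reachable — one SCC of size 7.
{C} is an SCC by itself.
{J} is an SCC by itself.
{D} is an SCC by itself.
The largest has 7 vertices.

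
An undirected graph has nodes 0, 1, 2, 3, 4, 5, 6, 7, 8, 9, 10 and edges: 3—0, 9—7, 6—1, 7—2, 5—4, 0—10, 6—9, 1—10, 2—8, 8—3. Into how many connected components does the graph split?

Starting from 4 we can reach 4, 5. That is one component of size 2.
Starting from 0 we can reach 0, 1, 2, 3, 6, 7, 8, 9, 10. That is one component of size 9.
Total: 2 components.

2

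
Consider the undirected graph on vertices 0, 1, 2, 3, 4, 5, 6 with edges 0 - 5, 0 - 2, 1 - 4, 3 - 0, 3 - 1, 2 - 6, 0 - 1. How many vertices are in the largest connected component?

Starting from 0 we can reach 0, 1, 2, 3, 4, 5, 6. That is one component of size 7.
The largest has 7 vertices.

7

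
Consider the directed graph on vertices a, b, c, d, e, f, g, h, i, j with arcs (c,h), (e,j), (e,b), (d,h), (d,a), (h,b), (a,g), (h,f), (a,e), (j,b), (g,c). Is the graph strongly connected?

No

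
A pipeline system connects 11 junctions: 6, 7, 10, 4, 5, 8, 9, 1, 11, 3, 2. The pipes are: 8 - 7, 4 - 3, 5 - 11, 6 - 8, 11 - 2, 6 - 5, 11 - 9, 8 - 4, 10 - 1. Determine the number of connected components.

Starting from 1 we can reach 1, 10. That is one component of size 2.
Starting from 2 we can reach 2, 3, 4, 5, 6, 7, 8, 9, 11. That is one component of size 9.
Total: 2 components.

2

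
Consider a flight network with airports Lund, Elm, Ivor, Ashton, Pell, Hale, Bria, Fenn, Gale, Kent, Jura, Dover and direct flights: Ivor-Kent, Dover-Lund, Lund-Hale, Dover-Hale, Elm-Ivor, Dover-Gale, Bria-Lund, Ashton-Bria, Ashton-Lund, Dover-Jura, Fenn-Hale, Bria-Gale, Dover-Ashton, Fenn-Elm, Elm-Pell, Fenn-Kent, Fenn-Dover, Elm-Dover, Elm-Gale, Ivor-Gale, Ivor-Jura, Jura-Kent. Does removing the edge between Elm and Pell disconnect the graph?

Removing Elm-Pell leaves no path between Elm and Pell: the component count goes from 1 to 2. So it is a bridge.

Yes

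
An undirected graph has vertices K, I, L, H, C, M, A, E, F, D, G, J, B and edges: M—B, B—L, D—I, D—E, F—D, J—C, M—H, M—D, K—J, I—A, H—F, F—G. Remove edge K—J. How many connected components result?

Before removal there are 2 components.
K—J is a bridge — removing it separates K's side from J's side.
After removal: 3 components.

3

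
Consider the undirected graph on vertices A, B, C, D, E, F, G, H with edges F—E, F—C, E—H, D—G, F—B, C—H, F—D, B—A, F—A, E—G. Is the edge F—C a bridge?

After removing F—C, the path F-E-H-C still connects them, so the edge is not a bridge.

No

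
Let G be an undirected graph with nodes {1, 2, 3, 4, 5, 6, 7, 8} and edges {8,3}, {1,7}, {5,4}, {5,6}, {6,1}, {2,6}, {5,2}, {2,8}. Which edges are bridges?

The edges on the cycle 5-2-6-5 are not bridges since each lies on that cycle.
But removing 2-8 disconnects 2 from 8; removing 5-4 disconnects 5 from 4; removing 6-1 disconnects 6 from 1; removing 1-7 disconnects 1 from 7 — these are bridges.
In total 5 edges are bridges.

1-6, 1-7, 2-8, 3-8, 4-5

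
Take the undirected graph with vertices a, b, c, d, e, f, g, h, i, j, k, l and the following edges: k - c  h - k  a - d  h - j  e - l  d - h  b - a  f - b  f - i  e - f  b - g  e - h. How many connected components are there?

1

Starting from a we can reach a, b, c, d, e, f, g, h, i, j, k, l. That is one component of size 12.
Total: 1 component.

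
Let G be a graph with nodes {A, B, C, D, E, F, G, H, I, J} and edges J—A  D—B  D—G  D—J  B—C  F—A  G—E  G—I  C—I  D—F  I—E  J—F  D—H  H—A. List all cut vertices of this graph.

D

Removing D increases the component count from 1 to 2, so D is a cut vertex.
By contrast removing H leaves 1 component; it is not a cut vertex. No other vertex is a cut vertex either.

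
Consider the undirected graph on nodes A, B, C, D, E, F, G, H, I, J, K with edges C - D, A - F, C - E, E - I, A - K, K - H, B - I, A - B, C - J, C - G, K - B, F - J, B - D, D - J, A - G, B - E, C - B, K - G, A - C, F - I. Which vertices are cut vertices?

Removing K increases the component count from 1 to 2, so K is a cut vertex.
By contrast removing I leaves 1 component; it is not a cut vertex. No other vertex is a cut vertex either.

K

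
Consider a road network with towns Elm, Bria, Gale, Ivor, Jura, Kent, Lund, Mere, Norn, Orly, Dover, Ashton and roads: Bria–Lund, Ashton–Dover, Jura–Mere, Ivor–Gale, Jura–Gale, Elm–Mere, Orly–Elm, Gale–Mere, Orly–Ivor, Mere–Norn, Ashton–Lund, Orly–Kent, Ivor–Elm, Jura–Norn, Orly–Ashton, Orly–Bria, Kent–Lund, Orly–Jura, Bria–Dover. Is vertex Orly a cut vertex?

Deleting Orly raises the number of components from 1 to 2, so Orly is a cut vertex.

Yes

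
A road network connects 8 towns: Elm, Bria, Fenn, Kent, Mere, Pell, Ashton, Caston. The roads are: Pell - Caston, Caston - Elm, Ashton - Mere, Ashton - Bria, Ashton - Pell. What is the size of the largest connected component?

6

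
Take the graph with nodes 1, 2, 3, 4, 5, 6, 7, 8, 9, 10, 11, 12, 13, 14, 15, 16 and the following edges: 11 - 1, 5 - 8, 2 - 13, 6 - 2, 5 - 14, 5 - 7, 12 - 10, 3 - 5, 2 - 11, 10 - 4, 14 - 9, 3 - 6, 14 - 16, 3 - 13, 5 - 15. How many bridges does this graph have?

11

The edges on the cycle 3-6-2-13-3 are not bridges since each lies on that cycle.
But removing 5 - 14 disconnects 5 from 14; removing 12 - 10 disconnects 12 from 10; removing 5 - 7 disconnects 5 from 7; removing 3 - 5 disconnects 3 from 5 — these are bridges.
In total 11 edges are bridges.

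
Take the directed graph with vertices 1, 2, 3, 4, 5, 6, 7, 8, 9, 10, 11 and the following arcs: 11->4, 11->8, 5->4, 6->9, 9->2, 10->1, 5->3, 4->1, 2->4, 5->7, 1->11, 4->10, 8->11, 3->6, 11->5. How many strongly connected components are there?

{1, 2, 3, 4, 5, 6, 8, 9, 10, 11} are all mutually reachable — one SCC of size 10.
{7} is an SCC by itself.
That gives 2 strongly connected components.

2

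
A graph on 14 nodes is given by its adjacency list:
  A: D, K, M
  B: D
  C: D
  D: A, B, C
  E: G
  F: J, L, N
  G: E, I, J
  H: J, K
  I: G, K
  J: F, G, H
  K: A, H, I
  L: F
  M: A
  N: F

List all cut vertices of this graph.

Removing A increases the component count from 1 to 3, so A is a cut vertex.
Removing D increases the component count from 1 to 3, so D is a cut vertex.
Removing F increases the component count from 1 to 3, so F is a cut vertex.
Likewise G, J, K are cut vertices.
By contrast removing N leaves 1 component; it is not a cut vertex. No other vertex is a cut vertex either.

A, D, F, G, J, K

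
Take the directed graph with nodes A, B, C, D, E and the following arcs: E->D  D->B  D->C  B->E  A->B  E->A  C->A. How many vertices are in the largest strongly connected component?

5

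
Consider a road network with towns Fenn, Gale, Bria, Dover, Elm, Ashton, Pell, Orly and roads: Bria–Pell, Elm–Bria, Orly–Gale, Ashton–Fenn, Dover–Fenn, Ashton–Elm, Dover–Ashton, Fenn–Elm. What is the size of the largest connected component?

Starting from Gale we can reach Gale, Orly. That is one component of size 2.
Starting from Elm we can reach Elm, Bria, Fenn, Pell, Dover, Ashton. That is one component of size 6.
The largest has 6 vertices.

6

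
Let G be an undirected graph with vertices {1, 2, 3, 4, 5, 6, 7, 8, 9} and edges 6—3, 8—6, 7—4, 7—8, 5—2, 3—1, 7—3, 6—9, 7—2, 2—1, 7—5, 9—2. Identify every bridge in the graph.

4-7

The edges on the cycle 7-8-6-9-2-1-3-7 are not bridges since each lies on that cycle.
But removing 4—7 disconnects 4 from 7 — this is a bridge.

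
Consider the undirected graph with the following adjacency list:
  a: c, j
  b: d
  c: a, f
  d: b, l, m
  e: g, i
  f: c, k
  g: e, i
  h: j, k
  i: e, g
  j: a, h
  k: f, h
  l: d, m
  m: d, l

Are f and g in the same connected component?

The component containing f is {a, c, f, h, j, k}, and g is not in it.

No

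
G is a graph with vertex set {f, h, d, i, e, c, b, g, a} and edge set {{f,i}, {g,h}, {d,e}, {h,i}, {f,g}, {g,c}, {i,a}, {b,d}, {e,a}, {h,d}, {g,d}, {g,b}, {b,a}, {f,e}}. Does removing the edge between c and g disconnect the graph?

Yes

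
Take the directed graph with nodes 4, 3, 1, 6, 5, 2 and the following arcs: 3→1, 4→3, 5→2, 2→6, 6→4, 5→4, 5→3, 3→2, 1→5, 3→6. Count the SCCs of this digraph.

1

{1, 2, 3, 4, 5, 6} are all mutually reachable — one SCC of size 6.
That gives 1 strongly connected component.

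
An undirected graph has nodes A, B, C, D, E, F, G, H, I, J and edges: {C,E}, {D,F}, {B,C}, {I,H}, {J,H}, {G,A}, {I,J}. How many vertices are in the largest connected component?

3

Starting from A we can reach A, G. That is one component of size 2.
Starting from D we can reach D, F. That is one component of size 2.
Starting from B we can reach B, C, E. That is one component of size 3.
Starting from H we can reach H, I, J. That is one component of size 3.
The largest has 3 vertices.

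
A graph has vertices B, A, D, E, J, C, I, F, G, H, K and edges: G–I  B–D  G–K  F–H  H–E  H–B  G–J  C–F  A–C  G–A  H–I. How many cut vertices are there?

Removing B increases the component count from 1 to 2, so B is a cut vertex.
Removing G increases the component count from 1 to 3, so G is a cut vertex.
Removing H increases the component count from 1 to 3, so H is a cut vertex.
By contrast removing E leaves 1 component; it is not a cut vertex. No other vertex is a cut vertex either.

3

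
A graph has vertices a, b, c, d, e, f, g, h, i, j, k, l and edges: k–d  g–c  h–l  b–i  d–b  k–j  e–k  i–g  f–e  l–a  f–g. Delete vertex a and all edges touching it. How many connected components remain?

2

With a gone, the remaining components are: {h, l}; {b, c, d, e, f, g, i, j, k}.
That is 2 components.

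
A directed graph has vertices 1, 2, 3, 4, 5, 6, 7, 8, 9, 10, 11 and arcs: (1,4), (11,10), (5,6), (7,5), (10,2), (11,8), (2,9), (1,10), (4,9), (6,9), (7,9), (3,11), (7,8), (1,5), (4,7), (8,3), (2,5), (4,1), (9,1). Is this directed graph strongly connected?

Yes

From 3 we can reach every vertex (1, 2, 3, 4, 5, 6, 7, 8, 9, 10, 11), and every vertex can reach 3 (1, 2, 3, 4, 5, 6, 7, 8, 9, 10, 11). So the whole graph is one strongly connected component.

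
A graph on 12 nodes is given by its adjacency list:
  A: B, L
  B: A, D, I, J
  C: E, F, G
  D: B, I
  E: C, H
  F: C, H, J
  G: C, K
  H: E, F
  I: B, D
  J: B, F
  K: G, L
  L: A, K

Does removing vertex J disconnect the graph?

Deleting J leaves 1 component (was 1) (its neighbors B, F remain connected to each other), so J is not a cut vertex.

No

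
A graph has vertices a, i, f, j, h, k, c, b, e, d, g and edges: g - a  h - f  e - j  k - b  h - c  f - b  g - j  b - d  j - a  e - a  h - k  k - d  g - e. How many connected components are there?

3

i is isolated — a component by itself.
Starting from a we can reach a, e, g, j. That is one component of size 4.
Starting from b we can reach b, c, d, f, h, k. That is one component of size 6.
Total: 3 components.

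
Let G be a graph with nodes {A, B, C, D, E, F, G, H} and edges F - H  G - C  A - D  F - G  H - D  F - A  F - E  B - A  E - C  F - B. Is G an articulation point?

Deleting G leaves 1 component (was 1) (its neighbors C, F remain connected to each other), so G is not a cut vertex.

No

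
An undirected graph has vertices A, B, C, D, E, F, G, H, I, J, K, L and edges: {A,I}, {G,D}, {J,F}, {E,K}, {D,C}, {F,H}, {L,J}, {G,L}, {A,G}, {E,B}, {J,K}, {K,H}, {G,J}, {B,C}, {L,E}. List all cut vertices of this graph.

A, G

Removing A increases the component count from 1 to 2, so A is a cut vertex.
Removing G increases the component count from 1 to 2, so G is a cut vertex.
By contrast removing I leaves 1 component; it is not a cut vertex. No other vertex is a cut vertex either.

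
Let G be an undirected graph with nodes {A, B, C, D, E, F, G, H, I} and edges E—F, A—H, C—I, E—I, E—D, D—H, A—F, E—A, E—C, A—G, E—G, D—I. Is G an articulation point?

Deleting G leaves 2 components (was 2), so G is not a cut vertex.

No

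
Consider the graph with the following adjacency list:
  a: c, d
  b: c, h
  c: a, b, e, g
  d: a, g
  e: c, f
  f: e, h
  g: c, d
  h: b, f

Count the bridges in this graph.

0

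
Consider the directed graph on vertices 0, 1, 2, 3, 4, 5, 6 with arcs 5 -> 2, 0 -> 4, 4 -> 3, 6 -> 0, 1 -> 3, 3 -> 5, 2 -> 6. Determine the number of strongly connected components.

{0, 2, 3, 4, 5, 6} are all mutually reachable — one SCC of size 6.
{1} is an SCC by itself.
That gives 2 strongly connected components.

2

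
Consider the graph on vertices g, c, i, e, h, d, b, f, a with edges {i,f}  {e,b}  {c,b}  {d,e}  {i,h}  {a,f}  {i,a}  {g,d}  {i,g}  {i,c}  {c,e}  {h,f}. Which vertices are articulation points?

i

Removing i increases the component count from 1 to 2, so i is a cut vertex.
By contrast removing f leaves 1 component; it is not a cut vertex. No other vertex is a cut vertex either.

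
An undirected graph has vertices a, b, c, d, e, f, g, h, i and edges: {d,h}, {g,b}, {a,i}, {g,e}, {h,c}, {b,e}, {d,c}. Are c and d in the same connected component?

Yes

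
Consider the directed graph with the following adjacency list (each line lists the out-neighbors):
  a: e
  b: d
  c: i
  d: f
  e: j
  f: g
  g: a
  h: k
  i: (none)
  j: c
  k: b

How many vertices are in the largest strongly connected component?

{f} is an SCC by itself.
{k} is an SCC by itself.
{e} is an SCC by itself.
{b} is an SCC by itself.
{c} is an SCC by itself.
(and 6 more singleton SCCs)
The largest has 1 vertex.

1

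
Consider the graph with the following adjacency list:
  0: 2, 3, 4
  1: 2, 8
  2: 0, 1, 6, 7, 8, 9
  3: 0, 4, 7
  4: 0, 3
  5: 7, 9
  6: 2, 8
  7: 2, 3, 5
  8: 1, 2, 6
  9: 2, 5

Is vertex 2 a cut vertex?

Deleting 2 raises the number of components from 1 to 2, so 2 is a cut vertex.

Yes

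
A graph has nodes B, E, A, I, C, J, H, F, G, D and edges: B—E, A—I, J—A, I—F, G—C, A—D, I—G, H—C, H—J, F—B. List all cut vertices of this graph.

A, B, F, I

Removing A increases the component count from 1 to 2, so A is a cut vertex.
Removing B increases the component count from 1 to 2, so B is a cut vertex.
Removing F increases the component count from 1 to 2, so F is a cut vertex.
Likewise I is a cut vertex.
By contrast removing D leaves 1 component; it is not a cut vertex. No other vertex is a cut vertex either.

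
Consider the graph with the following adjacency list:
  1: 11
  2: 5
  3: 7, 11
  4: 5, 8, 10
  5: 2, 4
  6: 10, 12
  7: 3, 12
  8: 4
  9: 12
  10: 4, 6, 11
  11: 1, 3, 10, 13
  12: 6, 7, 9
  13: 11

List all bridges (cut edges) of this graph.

1-11, 10-4, 11-13, 12-9, 2-5, 4-5, 4-8

The edges on the cycle 3-11-10-6-12-7-3 are not bridges since each lies on that cycle.
But removing 11-13 disconnects 11 from 13; removing 5-2 disconnects 5 from 2; removing 10-4 disconnects 10 from 4; removing 8-4 disconnects 8 from 4 — these are bridges.
In total 7 edges are bridges.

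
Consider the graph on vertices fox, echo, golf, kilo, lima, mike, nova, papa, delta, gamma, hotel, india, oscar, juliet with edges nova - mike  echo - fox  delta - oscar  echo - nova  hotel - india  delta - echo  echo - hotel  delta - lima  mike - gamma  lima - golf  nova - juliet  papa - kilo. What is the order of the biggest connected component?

12

Starting from kilo we can reach kilo, papa. That is one component of size 2.
Starting from fox we can reach fox, echo, golf, lima, mike, nova, delta, gamma, hotel, india, oscar, juliet. That is one component of size 12.
The largest has 12 vertices.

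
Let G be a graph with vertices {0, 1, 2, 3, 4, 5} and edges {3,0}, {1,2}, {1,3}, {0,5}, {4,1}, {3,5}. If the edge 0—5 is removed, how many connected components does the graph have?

1

0 and 5 are still connected via 0-3-5, so the component count stays at 1.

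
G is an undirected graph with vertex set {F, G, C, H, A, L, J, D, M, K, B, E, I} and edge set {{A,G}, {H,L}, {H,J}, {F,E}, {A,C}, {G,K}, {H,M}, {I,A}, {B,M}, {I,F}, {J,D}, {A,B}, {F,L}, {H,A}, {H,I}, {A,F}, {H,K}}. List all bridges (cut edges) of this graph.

The edges on the cycle H-I-A-H are not bridges since each lies on that cycle.
But removing J—D disconnects J from D; removing F—E disconnects F from E; removing J—H disconnects J from H; removing C—A disconnects C from A — these are bridges.

A-C, D-J, E-F, H-J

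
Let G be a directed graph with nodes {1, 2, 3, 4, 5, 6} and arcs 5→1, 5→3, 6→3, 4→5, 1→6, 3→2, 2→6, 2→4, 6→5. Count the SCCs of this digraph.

{1, 2, 3, 4, 5, 6} are all mutually reachable — one SCC of size 6.
That gives 1 strongly connected component.

1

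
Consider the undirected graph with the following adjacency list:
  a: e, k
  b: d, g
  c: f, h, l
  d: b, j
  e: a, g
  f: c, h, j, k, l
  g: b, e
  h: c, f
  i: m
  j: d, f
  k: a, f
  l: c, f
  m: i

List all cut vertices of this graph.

f

Removing f increases the component count from 2 to 3, so f is a cut vertex.
By contrast removing m leaves 2 components; it is not a cut vertex. No other vertex is a cut vertex either.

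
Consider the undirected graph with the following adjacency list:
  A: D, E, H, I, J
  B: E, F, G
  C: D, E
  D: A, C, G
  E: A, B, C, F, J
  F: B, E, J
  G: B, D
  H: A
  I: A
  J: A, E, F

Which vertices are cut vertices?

Removing A increases the component count from 1 to 3, so A is a cut vertex.
By contrast removing E leaves 1 component; it is not a cut vertex. No other vertex is a cut vertex either.

A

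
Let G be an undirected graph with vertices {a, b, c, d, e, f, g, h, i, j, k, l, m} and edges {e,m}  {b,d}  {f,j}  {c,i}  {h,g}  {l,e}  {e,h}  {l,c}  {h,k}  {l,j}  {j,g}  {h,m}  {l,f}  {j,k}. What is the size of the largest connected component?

a is isolated — a component by itself.
Starting from b we can reach b, d. That is one component of size 2.
Starting from c we can reach c, e, f, g, h, i, j, k, l, m. That is one component of size 10.
The largest has 10 vertices.

10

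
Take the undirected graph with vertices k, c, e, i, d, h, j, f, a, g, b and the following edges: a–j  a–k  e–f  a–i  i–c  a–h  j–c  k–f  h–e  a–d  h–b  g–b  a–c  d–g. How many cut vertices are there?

1

Removing a increases the component count from 1 to 2, so a is a cut vertex.
By contrast removing b leaves 1 component; it is not a cut vertex. No other vertex is a cut vertex either.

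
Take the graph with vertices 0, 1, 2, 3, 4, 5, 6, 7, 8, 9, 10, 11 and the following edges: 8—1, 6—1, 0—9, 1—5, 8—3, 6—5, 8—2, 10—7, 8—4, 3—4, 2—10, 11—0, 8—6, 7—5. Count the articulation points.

Removing 0 increases the component count from 2 to 3, so 0 is a cut vertex.
Removing 8 increases the component count from 2 to 3, so 8 is a cut vertex.
By contrast removing 4 leaves 2 components; it is not a cut vertex. No other vertex is a cut vertex either.

2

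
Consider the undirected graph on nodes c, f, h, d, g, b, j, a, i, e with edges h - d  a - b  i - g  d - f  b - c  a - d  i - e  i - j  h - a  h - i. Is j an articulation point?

No

Deleting j leaves 1 component (was 1), so j is not a cut vertex.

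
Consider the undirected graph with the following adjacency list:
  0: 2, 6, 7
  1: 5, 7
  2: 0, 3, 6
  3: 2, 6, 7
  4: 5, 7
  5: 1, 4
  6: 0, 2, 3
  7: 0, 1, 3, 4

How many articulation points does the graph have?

1

Removing 7 increases the component count from 1 to 2, so 7 is a cut vertex.
By contrast removing 2 leaves 1 component; it is not a cut vertex. No other vertex is a cut vertex either.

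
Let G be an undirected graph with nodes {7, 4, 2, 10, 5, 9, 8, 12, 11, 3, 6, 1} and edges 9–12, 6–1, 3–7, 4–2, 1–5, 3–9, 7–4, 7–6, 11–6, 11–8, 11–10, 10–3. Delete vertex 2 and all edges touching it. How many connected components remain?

1

With 2 gone, the remaining components are: {1, 3, 4, 5, 6, 7, 8, 9, 10, 11, 12}.
That is 1 component.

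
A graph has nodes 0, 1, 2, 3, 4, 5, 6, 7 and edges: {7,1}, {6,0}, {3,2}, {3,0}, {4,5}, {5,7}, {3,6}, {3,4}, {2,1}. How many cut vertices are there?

Removing 3 increases the component count from 1 to 2, so 3 is a cut vertex.
By contrast removing 2 leaves 1 component; it is not a cut vertex. No other vertex is a cut vertex either.

1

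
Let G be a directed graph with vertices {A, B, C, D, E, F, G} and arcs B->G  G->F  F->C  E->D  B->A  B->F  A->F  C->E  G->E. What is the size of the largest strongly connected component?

{G} is an SCC by itself.
{C} is an SCC by itself.
{D} is an SCC by itself.
{B} is an SCC by itself.
{F} is an SCC by itself.
(and 2 more singleton SCCs)
The largest has 1 vertex.

1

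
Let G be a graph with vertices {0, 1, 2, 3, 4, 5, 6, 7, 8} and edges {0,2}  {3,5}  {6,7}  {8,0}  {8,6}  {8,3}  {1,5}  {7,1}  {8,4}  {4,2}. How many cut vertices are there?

1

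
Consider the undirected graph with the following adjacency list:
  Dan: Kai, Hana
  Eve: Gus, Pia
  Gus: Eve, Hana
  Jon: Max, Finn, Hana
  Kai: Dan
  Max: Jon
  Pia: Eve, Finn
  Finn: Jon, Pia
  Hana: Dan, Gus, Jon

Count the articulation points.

Removing Dan increases the component count from 1 to 2, so Dan is a cut vertex.
Removing Jon increases the component count from 1 to 2, so Jon is a cut vertex.
Removing Hana increases the component count from 1 to 2, so Hana is a cut vertex.
By contrast removing Eve leaves 1 component; it is not a cut vertex. No other vertex is a cut vertex either.

3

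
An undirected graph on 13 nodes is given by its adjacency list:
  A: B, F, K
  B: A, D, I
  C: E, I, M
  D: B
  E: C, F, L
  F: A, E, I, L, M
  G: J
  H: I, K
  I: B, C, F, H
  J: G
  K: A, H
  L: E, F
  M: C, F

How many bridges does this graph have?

The edges on the cycle F-I-B-A-F are not bridges since each lies on that cycle.
But removing D-B disconnects D from B; removing J-G disconnects J from G — these are bridges.
That makes 2 bridges.

2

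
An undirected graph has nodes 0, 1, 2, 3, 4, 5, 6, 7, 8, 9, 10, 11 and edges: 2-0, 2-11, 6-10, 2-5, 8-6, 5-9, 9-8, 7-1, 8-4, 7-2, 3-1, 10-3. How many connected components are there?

1

Starting from 0 we can reach 0, 1, 2, 3, 4, 5, 6, 7, 8, 9, 10, 11. That is one component of size 12.
Total: 1 component.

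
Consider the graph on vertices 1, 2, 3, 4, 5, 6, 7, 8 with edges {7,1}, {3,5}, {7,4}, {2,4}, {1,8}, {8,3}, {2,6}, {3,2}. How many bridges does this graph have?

The edges on the cycle 7-1-8-3-2-4-7 are not bridges since each lies on that cycle.
But removing 2-6 disconnects 2 from 6; removing 3-5 disconnects 3 from 5 — these are bridges.
That makes 2 bridges.

2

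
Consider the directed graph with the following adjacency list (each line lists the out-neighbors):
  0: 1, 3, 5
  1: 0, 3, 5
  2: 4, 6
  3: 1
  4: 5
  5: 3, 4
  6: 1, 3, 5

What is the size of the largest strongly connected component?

5

{0, 1, 3, 4, 5} are all mutually reachable — one SCC of size 5.
{2} is an SCC by itself.
{6} is an SCC by itself.
The largest has 5 vertices.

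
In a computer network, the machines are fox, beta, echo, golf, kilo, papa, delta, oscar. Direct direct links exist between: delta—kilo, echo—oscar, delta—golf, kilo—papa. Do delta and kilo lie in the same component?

From delta we can reach golf, kilo, papa, delta, which includes kilo.

Yes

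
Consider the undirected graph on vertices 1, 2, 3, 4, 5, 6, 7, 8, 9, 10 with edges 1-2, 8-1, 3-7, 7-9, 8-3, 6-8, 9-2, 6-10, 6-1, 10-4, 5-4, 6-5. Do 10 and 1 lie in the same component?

From 10 we can reach 1, 2, 3, 4, 5, 6, 7, 8, 9, 10, which includes 1.

Yes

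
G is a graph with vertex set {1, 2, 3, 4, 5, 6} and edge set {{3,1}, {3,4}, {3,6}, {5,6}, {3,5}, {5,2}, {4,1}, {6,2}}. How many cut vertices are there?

Removing 3 increases the component count from 1 to 2, so 3 is a cut vertex.
By contrast removing 2 leaves 1 component; it is not a cut vertex. No other vertex is a cut vertex either.

1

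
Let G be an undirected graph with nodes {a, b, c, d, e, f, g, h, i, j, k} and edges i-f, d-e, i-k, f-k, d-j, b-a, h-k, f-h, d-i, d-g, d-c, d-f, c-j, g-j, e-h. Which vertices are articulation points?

d

Removing d increases the component count from 2 to 3, so d is a cut vertex.
By contrast removing k leaves 2 components; it is not a cut vertex. No other vertex is a cut vertex either.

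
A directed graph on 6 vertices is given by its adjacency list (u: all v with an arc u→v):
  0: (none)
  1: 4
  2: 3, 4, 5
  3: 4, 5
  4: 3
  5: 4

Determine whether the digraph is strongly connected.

No

There is no directed path from 5 to 0, so the graph is not strongly connected.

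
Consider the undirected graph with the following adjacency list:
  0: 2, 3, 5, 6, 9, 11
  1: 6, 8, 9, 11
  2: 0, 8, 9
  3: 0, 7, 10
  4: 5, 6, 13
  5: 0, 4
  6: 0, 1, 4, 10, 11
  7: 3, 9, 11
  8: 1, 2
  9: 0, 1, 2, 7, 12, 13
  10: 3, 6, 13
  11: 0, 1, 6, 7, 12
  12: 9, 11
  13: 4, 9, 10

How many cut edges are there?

0

The edges on the cycle 0-6-4-5-0 are not bridges since each lies on that cycle.
Every edge lies on some cycle, so there are no bridges.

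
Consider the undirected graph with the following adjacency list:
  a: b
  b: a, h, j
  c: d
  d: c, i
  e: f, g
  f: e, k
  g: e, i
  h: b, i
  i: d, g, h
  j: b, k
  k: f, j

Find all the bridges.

The edges on the cycle j-b-h-i-g-e-f-k-j are not bridges since each lies on that cycle.
But removing a-b disconnects a from b; removing d-c disconnects d from c; removing d-i disconnects d from i — these are bridges.

a-b, c-d, d-i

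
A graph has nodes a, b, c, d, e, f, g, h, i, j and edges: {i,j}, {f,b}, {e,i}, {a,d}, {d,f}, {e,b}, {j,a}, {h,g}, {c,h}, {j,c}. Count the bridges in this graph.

3

The edges on the cycle e-i-j-a-d-f-b-e are not bridges since each lies on that cycle.
But removing h–g disconnects h from g; removing j–c disconnects j from c; removing h–c disconnects h from c — these are bridges.
That makes 3 bridges.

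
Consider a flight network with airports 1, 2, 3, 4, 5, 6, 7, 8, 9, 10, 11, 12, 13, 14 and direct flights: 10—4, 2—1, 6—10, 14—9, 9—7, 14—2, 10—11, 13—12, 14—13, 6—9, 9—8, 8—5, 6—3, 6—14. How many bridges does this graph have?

11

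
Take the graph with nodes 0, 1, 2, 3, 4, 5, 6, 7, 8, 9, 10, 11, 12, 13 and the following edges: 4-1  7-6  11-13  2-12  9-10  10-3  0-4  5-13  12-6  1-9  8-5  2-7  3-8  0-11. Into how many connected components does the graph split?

Starting from 2 we can reach 2, 6, 7, 12. That is one component of size 4.
Starting from 0 we can reach 0, 1, 3, 4, 5, 8, 9, 10, 11, 13. That is one component of size 10.
Total: 2 components.

2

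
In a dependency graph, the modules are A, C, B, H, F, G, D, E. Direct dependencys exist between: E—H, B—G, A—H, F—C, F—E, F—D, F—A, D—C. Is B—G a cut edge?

Yes

Removing B—G leaves no path between B and G: the component count goes from 2 to 3. So it is a bridge.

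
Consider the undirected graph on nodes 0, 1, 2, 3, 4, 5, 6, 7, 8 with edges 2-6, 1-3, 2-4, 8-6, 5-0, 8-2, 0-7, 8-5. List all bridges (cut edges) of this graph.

0-5, 0-7, 1-3, 2-4, 5-8

The edges on the cycle 8-2-6-8 are not bridges since each lies on that cycle.
But removing 5-0 disconnects 5 from 0; removing 0-7 disconnects 0 from 7; removing 8-5 disconnects 8 from 5; removing 3-1 disconnects 3 from 1 — these are bridges.
In total 5 edges are bridges.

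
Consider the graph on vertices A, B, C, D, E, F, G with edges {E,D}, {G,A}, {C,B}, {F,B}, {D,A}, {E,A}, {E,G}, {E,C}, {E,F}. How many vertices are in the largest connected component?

Starting from A we can reach A, B, C, D, E, F, G. That is one component of size 7.
The largest has 7 vertices.

7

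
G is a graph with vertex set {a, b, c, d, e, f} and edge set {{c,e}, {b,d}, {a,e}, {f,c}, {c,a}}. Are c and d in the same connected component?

No

The component containing c is {a, c, e, f}, and d is not in it.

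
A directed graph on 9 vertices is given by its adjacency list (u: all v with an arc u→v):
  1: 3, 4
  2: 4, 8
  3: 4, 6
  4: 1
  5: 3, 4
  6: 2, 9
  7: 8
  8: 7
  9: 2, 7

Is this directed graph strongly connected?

No

There is no directed path from 7 to 9, so the graph is not strongly connected.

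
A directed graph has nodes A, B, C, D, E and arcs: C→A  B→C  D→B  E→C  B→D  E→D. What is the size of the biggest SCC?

{B, D} are all mutually reachable — one SCC of size 2.
{C} is an SCC by itself.
{A} is an SCC by itself.
{E} is an SCC by itself.
The largest has 2 vertices.

2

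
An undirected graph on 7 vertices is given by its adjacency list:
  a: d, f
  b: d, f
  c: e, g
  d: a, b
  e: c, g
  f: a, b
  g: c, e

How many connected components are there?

2

Starting from c we can reach c, e, g. That is one component of size 3.
Starting from a we can reach a, b, d, f. That is one component of size 4.
Total: 2 components.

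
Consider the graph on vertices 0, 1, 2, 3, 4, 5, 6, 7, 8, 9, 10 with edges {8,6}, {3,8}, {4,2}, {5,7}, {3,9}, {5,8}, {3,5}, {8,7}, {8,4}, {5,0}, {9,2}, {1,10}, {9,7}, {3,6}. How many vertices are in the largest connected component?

9

Starting from 1 we can reach 1, 10. That is one component of size 2.
Starting from 0 we can reach 0, 2, 3, 4, 5, 6, 7, 8, 9. That is one component of size 9.
The largest has 9 vertices.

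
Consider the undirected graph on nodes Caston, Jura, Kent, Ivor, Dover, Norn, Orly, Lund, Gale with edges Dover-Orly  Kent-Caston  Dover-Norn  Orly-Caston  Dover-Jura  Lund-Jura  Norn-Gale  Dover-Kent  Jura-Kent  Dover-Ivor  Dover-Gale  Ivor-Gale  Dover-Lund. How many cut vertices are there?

1

Removing Dover increases the component count from 1 to 2, so Dover is a cut vertex.
By contrast removing Jura leaves 1 component; it is not a cut vertex. No other vertex is a cut vertex either.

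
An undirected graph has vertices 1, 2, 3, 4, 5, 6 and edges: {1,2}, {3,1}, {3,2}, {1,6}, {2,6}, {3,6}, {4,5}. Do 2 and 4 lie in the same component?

No

The component containing 2 is {1, 2, 3, 6}, and 4 is not in it.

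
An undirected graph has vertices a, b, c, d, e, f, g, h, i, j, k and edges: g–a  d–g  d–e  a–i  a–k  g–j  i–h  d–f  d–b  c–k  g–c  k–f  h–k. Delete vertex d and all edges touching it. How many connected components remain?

With d gone, the remaining components are: {b}; {e}; {a, c, f, g, h, i, j, k}.
That is 3 components.

3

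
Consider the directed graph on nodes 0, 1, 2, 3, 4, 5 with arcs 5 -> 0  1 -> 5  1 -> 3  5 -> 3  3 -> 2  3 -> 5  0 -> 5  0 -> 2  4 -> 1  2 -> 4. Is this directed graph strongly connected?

From 4 we can reach every vertex (0, 1, 2, 3, 4, 5), and every vertex can reach 4 (0, 1, 2, 3, 4, 5). So the whole graph is one strongly connected component.

Yes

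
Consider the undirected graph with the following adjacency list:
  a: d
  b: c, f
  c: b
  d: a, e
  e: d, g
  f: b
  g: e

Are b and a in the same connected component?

The component containing b is {b, c, f}, and a is not in it.

No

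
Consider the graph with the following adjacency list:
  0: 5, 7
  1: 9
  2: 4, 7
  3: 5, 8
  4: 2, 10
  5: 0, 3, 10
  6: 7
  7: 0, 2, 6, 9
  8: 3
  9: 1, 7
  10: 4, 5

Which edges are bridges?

The edges on the cycle 7-2-4-10-5-0-7 are not bridges since each lies on that cycle.
But removing 5-3 disconnects 5 from 3; removing 8-3 disconnects 8 from 3; removing 1-9 disconnects 1 from 9; removing 7-9 disconnects 7 from 9 — these are bridges.
In total 5 edges are bridges.

1-9, 3-5, 3-8, 6-7, 7-9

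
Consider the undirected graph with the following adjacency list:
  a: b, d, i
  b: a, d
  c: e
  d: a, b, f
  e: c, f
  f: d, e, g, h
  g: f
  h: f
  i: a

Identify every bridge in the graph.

a-i, c-e, d-f, e-f, f-g, f-h

The edges on the cycle b-d-a-b are not bridges since each lies on that cycle.
But removing d-f disconnects d from f; removing a-i disconnects a from i; removing f-e disconnects f from e; removing e-c disconnects e from c — these are bridges.
In total 6 edges are bridges.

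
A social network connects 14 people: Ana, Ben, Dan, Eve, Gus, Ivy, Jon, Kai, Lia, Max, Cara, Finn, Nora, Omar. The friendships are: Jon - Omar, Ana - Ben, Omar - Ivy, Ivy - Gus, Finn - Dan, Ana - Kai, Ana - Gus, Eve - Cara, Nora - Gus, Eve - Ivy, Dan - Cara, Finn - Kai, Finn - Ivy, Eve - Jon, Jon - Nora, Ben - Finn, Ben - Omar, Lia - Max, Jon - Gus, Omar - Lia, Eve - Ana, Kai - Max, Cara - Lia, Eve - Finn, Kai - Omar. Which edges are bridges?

none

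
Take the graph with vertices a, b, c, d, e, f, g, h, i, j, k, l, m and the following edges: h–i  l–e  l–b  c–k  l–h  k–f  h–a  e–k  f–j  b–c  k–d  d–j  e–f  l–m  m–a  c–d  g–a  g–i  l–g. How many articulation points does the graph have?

Removing l increases the component count from 1 to 2, so l is a cut vertex.
By contrast removing e leaves 1 component; it is not a cut vertex. No other vertex is a cut vertex either.

1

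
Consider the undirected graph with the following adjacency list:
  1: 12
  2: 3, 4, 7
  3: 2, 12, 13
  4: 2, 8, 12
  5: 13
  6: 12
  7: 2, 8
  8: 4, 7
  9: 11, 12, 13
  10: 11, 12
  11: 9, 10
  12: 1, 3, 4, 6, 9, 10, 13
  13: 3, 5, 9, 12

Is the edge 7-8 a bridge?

No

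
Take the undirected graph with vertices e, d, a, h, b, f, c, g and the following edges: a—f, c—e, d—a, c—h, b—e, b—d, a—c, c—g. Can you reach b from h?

Yes

From h we can reach a, b, c, d, e, f, g, h, which includes b.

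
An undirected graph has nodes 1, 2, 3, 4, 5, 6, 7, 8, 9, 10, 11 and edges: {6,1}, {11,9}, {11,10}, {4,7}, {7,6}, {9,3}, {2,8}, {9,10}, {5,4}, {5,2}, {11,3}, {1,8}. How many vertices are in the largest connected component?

7

Starting from 3 we can reach 3, 9, 10, 11. That is one component of size 4.
Starting from 1 we can reach 1, 2, 4, 5, 6, 7, 8. That is one component of size 7.
The largest has 7 vertices.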